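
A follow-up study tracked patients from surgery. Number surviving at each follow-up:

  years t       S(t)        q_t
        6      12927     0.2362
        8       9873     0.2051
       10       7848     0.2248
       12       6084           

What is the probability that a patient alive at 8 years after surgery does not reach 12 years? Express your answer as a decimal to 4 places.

P(die before 12 | alive at 8) = 1 − S(12)/S(8) = 1 − 6084/9873 = (3789)/9873 = 0.383774.

0.3838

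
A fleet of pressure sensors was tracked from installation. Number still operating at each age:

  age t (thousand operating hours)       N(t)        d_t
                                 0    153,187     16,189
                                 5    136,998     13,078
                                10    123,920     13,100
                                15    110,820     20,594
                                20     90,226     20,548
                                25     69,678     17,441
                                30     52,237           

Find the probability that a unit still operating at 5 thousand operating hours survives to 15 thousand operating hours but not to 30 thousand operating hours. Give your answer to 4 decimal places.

0.4276

This is the probability of reaching 15 but not 30, conditional on being operational at 5: (N(15) − N(30)) / N(5).
= (110,820 − 52,237) / 136,998 = 58,583 / 136,998 = 0.427619.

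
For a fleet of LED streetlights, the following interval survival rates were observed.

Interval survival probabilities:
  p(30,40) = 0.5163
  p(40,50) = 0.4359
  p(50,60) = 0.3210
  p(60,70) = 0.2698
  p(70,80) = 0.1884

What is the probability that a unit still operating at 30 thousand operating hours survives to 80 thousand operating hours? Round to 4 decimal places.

0.0037

P(survive 30→80) = 0.5163 × 0.4359 × 0.3210 × 0.2698 × 0.1884.
= 0.003672.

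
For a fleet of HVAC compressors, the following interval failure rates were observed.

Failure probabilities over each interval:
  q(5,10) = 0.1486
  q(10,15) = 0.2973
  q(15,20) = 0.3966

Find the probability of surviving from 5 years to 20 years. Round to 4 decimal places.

P(survive 5→20) = (1 − 0.1486) × (1 − 0.2973) × (1 − 0.3966).
= 0.8514 × 0.7027 × 0.6034 = 0.361001.

0.3610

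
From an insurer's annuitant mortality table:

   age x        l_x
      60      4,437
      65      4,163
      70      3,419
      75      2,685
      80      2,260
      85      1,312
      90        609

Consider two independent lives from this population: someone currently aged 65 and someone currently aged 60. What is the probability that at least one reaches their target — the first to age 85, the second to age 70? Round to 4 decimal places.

p₁ = l_85/l_65 = 1,312/4,163 = 0.315157; p₂ = l_70/l_60 = 3,419/4,437 = 0.770566.
P(at least one) = 1 − (1−p₁)(1−p₂) = 1 − 0.684843 × 0.229434 = 0.842874.

0.8429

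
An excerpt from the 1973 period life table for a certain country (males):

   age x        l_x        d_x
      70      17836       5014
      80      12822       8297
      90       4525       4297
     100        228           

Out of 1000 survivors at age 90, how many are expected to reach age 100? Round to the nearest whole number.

50

The relevant probability is 228/4525 = 0.050387.
Expected number = 1000 × 0.050387 = 50.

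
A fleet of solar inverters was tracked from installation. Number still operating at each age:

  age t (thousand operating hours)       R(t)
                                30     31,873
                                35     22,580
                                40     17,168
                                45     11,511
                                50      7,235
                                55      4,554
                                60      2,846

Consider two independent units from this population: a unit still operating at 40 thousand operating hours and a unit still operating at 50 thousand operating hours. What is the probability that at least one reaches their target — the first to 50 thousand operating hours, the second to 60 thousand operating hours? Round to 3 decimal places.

0.649

p₁ = R(50)/R(40) = 7,235/17,168 = 0.421424; p₂ = R(60)/R(50) = 2,846/7,235 = 0.393366.
P(at least one) = 1 − (1−p₁)(1−p₂) = 1 − 0.578576 × 0.606634 = 0.649016.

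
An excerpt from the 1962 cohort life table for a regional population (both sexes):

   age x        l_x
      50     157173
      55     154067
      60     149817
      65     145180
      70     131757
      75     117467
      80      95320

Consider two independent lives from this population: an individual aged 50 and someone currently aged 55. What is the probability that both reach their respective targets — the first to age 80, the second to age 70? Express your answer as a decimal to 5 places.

p₁ = l_80/l_50 = 95320/157173 = 0.606465; p₂ = l_70/l_55 = 131757/154067 = 0.855193.
P(both) = p₁ × p₂ = 0.606465 × 0.855193 = 0.518645.

0.51864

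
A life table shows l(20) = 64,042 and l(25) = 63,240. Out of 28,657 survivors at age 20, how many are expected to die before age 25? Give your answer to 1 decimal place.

358.9

The relevant probability is 1 − 63,240/64,042 = 0.012523.
Expected number = 28,657 × 0.012523 = 358.9.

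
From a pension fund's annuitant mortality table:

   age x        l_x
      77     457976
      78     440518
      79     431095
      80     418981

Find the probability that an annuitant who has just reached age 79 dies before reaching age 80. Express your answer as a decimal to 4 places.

0.0281

P(die before 80 | alive at 79) = 1 − l_80/l_79 = 1 − 418981/431095 = (12114)/431095 = 0.028101.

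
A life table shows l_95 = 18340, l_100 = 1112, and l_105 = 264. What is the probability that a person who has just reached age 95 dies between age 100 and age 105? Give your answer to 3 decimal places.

0.046

We want 5|5q95 = (l_100 − l_105)/l_95.
This is the probability of reaching 100 but not 105, conditional on being alive at 95: (l_100 − l_105) / l_95.
= (1112 − 264) / 18340 = 848 / 18340 = 0.046238.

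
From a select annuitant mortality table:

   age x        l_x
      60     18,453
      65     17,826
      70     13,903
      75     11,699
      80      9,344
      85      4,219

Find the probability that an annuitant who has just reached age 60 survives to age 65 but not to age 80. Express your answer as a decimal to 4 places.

We want 5|15q60 = (l_65 − l_80)/l_60.
This is the probability of reaching 65 but not 80, conditional on being alive at 60: (l_65 − l_80) / l_60.
= (17,826 − 9,344) / 18,453 = 8,482 / 18,453 = 0.459654.

0.4597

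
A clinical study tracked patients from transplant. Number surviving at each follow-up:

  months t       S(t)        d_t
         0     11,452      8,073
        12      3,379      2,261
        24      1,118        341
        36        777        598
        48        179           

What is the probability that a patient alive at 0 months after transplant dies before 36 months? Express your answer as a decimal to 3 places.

P(die before 36 | alive at 0) = 1 − S(36)/S(0) = 1 − 777/11,452 = (10,675)/11,452 = 0.932152.

0.932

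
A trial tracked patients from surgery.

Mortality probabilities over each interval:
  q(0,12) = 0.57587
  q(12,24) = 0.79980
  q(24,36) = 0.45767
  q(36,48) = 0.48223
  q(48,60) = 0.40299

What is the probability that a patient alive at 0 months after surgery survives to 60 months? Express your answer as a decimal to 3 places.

Survival from 0 to 60 is the product of surviving each interval: (1 − 0.57587) × (1 − 0.79980) × (1 − 0.45767) × (1 − 0.48223) × (1 − 0.40299).
= 0.42413 × 0.20020 × 0.54233 × 0.51777 × 0.59701 = 0.014235.

0.014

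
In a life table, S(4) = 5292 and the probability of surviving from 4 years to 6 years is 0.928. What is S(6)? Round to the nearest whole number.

4911

S(6) = S(4) × p = 5292 × 0.928 = 4911.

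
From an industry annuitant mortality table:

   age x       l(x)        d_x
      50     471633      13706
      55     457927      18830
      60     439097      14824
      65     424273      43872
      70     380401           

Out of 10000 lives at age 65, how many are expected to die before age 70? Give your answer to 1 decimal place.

1034.1

The relevant probability is 1 − 380401/424273 = 0.103405.
Expected number = 10000 × 0.103405 = 1034.1.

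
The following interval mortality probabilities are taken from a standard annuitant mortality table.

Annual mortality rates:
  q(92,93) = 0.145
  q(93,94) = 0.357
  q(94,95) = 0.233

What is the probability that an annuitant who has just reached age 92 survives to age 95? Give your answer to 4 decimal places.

0.4217

The overall survival probability is (1 − 0.145) × (1 − 0.357) × (1 − 0.233).
= 0.855 × 0.643 × 0.767 = 0.421670.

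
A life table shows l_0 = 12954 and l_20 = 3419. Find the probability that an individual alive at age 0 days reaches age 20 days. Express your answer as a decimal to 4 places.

The conditional survival probability is l_20/l_0 = 3419/12954 = 0.263934.

0.2639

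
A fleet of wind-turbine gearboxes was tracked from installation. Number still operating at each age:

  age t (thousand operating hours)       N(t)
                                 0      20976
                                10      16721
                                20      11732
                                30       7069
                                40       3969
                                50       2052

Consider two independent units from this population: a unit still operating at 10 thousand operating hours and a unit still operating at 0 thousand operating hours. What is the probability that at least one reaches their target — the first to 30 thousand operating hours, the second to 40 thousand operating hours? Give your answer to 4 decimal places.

0.5320

p₁ = N(30)/N(10) = 7069/16721 = 0.422762; p₂ = N(40)/N(0) = 3969/20976 = 0.189216.
P(at least one) = 1 − (1−p₁)(1−p₂) = 1 − 0.577238 × 0.810784 = 0.531985.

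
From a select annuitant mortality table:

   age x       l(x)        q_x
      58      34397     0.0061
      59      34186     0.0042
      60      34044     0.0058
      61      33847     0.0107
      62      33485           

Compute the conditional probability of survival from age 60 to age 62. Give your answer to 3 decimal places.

0.984

The conditional survival probability is l(62)/l(60) = 33485/34044 = 0.983580.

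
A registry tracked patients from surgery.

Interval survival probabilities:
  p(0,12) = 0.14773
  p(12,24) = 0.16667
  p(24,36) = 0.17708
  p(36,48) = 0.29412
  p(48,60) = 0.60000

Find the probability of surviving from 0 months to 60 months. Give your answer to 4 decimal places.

P(survive 0→60) = 0.14773 × 0.16667 × 0.17708 × 0.29412 × 0.60000.
= 0.000769.

0.0008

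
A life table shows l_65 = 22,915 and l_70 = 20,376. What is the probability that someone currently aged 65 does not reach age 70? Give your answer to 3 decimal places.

P(die before 70 | alive at 65) = 1 − l_70/l_65 = 1 − 20,376/22,915 = (2,539)/22,915 = 0.110801.

0.111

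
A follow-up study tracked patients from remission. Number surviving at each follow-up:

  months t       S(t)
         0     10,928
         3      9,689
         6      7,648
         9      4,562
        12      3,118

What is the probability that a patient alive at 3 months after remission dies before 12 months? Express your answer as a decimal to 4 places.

0.6782

P(die before 12 | alive at 3) = 1 − S(12)/S(3) = 1 − 3,118/9,689 = (6,571)/9,689 = 0.678192.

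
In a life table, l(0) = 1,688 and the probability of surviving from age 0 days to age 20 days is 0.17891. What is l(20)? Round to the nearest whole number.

l(20) = l(0) × p = 1,688 × 0.17891 = 302.

302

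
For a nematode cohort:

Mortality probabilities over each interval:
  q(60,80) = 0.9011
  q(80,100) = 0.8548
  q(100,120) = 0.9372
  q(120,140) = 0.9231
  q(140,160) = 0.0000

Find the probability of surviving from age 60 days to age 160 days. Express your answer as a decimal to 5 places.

0.00007

The overall survival probability is (1 − 0.9011) × (1 − 0.8548) × (1 − 0.9372) × (1 − 0.9231) × (1 − 0.0000).
= 0.0989 × 0.1452 × 0.0628 × 0.0769 × 1.0000 = 0.000069.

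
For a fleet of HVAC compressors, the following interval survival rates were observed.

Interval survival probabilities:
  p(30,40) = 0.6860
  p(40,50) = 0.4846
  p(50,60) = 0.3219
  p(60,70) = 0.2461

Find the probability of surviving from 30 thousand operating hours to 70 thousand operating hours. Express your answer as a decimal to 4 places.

0.0263

Chaining the interval survival probabilities: 0.6860 × 0.4846 × 0.3219 × 0.2461.
= 0.026335.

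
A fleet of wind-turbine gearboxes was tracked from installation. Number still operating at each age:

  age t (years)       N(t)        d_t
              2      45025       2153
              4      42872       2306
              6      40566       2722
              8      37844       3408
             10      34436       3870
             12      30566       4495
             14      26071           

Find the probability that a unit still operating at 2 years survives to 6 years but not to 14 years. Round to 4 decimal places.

0.3219

This is the probability of reaching 6 but not 14, conditional on being operational at 2: (N(6) − N(14)) / N(2).
= (40566 − 26071) / 45025 = 14495 / 45025 = 0.321932.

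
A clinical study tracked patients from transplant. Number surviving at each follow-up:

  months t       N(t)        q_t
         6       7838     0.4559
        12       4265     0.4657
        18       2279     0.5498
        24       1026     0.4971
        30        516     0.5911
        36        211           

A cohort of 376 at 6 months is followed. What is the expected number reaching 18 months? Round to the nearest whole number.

The relevant probability is 2279/7838 = 0.290763.
Expected number = 376 × 0.290763 = 109.

109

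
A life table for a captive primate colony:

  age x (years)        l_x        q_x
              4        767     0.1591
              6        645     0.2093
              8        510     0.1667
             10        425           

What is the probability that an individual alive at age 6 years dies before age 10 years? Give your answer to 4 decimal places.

0.3411

P(die before 10 | alive at 6) = 1 − l_10/l_6 = 1 − 425/645 = (220)/645 = 0.341085.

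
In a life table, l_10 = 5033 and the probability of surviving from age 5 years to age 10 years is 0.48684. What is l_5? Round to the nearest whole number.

10338

l_5 = l_10 / p = 5033 / 0.48684 = 10338.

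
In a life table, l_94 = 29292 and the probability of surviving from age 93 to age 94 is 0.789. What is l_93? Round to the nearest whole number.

l_93 = l_94 / p = 29292 / 0.789 = 37125.

37125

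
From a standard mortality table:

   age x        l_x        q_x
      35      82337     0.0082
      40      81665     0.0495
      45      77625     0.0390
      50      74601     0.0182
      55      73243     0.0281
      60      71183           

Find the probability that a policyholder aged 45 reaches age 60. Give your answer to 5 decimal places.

0.91701

We want 15p45 = l_60/l_45.
The conditional survival probability is l_60/l_45 = 71183/77625 = 0.917011.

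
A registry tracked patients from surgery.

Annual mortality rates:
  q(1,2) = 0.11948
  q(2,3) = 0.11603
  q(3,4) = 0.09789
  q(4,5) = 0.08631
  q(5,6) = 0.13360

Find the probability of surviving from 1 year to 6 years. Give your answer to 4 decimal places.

Survival from 1 to 6 is the product of surviving each interval: (1 − 0.11948) × (1 − 0.11603) × (1 − 0.09789) × (1 − 0.08631) × (1 − 0.13360).
= 0.88052 × 0.88397 × 0.90211 × 0.91369 × 0.86640 = 0.555845.

0.5558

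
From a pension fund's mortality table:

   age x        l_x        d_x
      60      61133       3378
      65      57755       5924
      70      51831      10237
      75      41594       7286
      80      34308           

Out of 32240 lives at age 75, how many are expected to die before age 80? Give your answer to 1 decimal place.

5647.5

The relevant probability is 1 − 34308/41594 = 0.175169.
Expected number = 32240 × 0.175169 = 5647.5.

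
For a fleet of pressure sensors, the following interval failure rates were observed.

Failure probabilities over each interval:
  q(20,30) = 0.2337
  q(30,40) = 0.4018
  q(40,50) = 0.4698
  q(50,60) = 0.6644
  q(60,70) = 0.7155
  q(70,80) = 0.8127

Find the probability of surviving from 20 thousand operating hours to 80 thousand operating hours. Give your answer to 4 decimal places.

The overall survival probability is (1 − 0.2337) × (1 − 0.4018) × (1 − 0.4698) × (1 − 0.6644) × (1 − 0.7155) × (1 − 0.8127).
= 0.7663 × 0.5982 × 0.5302 × 0.3356 × 0.2845 × 0.1873 = 0.004346.

0.0043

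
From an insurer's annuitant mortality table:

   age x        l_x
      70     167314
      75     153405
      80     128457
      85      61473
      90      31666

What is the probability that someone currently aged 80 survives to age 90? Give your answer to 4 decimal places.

0.2465

We want 10p80 = l_90/l_80.
The conditional survival probability is l_90/l_80 = 31666/128457 = 0.246511.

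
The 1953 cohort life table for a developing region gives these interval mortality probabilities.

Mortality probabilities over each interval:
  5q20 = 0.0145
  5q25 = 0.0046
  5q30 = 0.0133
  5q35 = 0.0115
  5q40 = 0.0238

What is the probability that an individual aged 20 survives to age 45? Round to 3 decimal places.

0.934

Chaining the interval survival probabilities: (1 − 0.0145) × (1 − 0.0046) × (1 − 0.0133) × (1 − 0.0115) × (1 − 0.0238).
= 0.9855 × 0.9954 × 0.9867 × 0.9885 × 0.9762 = 0.934017.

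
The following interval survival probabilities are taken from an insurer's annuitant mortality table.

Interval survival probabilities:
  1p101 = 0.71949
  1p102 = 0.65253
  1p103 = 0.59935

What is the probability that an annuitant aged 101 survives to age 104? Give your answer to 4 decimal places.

0.2814

The overall survival probability is 0.71949 × 0.65253 × 0.59935.
= 0.281388.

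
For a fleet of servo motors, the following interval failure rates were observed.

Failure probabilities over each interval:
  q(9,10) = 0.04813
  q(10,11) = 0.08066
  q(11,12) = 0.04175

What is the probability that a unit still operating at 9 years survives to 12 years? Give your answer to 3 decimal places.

0.839

Chaining the interval survival probabilities: (1 − 0.04813) × (1 − 0.08066) × (1 − 0.04175).
= 0.95187 × 0.91934 × 0.95825 = 0.838557.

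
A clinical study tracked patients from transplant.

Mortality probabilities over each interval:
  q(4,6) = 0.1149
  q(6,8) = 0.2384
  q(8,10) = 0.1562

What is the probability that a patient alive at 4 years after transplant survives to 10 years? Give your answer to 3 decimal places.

P(survive 4→10) = (1 − 0.1149) × (1 − 0.2384) × (1 − 0.1562).
= 0.8851 × 0.7616 × 0.8438 = 0.568799.

0.569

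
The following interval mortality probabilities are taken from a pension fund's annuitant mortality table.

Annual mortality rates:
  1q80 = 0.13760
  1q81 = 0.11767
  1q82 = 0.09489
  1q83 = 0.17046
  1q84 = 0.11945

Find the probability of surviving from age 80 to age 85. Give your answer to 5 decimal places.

Chaining the interval survival probabilities: (1 − 0.13760) × (1 − 0.11767) × (1 − 0.09489) × (1 − 0.17046) × (1 − 0.11945).
= 0.86240 × 0.88233 × 0.90511 × 0.82954 × 0.88055 = 0.503075.

0.50307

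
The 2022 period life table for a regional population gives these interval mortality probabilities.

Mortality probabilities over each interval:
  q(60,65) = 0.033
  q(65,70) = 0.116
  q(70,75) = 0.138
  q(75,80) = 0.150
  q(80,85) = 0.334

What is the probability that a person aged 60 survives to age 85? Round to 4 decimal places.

Chaining the interval survival probabilities: (1 − 0.033) × (1 − 0.116) × (1 − 0.138) × (1 − 0.150) × (1 − 0.334).
= 0.967 × 0.884 × 0.862 × 0.850 × 0.666 = 0.417137.

0.4171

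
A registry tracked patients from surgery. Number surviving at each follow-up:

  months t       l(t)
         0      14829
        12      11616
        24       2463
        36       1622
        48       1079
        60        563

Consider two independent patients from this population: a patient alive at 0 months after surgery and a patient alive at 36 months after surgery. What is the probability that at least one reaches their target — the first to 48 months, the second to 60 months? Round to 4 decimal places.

0.3946

p₁ = l(48)/l(0) = 1079/14829 = 0.072763; p₂ = l(60)/l(36) = 563/1622 = 0.347102.
P(at least one) = 1 − (1−p₁)(1−p₂) = 1 − 0.927237 × 0.652898 = 0.394609.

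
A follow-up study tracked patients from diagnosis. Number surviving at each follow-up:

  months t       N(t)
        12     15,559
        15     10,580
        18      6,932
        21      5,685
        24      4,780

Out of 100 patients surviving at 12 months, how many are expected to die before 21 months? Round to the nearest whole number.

63

The relevant probability is 1 − 5,685/15,559 = 0.634617.
Expected number = 100 × 0.634617 = 63.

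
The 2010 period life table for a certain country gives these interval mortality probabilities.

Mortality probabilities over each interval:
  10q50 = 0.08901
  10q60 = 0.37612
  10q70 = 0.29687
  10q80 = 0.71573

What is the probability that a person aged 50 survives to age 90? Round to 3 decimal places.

0.114

Survival from 50 to 90 is the product of surviving each interval: (1 − 0.08901) × (1 − 0.37612) × (1 − 0.29687) × (1 − 0.71573).
= 0.91099 × 0.62388 × 0.70313 × 0.28427 = 0.113601.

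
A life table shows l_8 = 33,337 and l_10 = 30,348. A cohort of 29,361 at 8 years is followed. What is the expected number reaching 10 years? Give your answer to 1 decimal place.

The relevant probability is 30,348/33,337 = 0.910340.
Expected number = 29,361 × 0.910340 = 26728.5.

26728.5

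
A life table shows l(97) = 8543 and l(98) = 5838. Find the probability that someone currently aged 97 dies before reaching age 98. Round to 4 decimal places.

P(die before 98 | alive at 97) = 1 − l(98)/l(97) = 1 − 5838/8543 = (2705)/8543 = 0.316634.

0.3166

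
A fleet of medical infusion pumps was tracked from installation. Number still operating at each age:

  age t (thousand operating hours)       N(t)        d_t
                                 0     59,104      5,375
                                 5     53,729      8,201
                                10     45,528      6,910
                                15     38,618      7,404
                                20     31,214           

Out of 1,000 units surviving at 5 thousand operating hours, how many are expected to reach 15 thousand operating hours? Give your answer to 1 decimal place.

718.8

The relevant probability is 38,618/53,729 = 0.718755.
Expected number = 1,000 × 0.718755 = 718.8.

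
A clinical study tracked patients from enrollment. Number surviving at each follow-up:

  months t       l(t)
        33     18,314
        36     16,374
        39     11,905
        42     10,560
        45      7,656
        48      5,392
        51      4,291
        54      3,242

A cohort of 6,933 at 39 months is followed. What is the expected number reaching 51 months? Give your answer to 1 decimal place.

The relevant probability is 4,291/11,905 = 0.360437.
Expected number = 6,933 × 0.360437 = 2498.9.

2498.9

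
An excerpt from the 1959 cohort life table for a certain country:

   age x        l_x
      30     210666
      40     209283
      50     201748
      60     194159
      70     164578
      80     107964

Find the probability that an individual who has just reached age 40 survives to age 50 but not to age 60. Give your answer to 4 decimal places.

This is the probability of reaching 50 but not 60, conditional on being alive at 40: (l_50 − l_60) / l_40.
= (201748 − 194159) / 209283 = 7589 / 209283 = 0.036262.

0.0363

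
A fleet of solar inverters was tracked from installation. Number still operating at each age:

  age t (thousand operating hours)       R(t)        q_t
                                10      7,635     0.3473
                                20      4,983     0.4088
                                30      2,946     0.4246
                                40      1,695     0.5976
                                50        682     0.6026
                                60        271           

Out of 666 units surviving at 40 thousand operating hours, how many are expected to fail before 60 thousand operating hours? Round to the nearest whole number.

560

The relevant probability is 1 − 271/1,695 = 0.840118.
Expected number = 666 × 0.840118 = 560.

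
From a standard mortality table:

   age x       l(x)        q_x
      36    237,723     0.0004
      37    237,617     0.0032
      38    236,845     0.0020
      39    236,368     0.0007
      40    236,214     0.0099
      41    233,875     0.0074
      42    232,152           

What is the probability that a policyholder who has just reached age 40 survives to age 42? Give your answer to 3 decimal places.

The conditional survival probability is l(42)/l(40) = 232,152/236,214 = 0.982804.

0.983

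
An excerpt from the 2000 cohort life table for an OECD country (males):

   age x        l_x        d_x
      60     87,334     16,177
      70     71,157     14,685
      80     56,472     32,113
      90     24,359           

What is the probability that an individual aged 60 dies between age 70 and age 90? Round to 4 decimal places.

This is the probability of reaching 70 but not 90, conditional on being alive at 60: (l_70 − l_90) / l_60.
= (71,157 − 24,359) / 87,334 = 46,798 / 87,334 = 0.535851.

0.5359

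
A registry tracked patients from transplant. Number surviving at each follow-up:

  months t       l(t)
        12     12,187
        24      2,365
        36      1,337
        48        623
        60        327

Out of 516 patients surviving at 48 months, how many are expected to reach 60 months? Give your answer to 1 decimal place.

270.8

The relevant probability is 327/623 = 0.524880.
Expected number = 516 × 0.524880 = 270.8.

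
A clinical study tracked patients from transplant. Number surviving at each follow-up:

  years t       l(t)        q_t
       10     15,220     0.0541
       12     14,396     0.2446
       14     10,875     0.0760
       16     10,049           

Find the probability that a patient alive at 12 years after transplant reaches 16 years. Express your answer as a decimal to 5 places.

0.69804

The conditional survival probability is l(16)/l(12) = 10,049/14,396 = 0.698041.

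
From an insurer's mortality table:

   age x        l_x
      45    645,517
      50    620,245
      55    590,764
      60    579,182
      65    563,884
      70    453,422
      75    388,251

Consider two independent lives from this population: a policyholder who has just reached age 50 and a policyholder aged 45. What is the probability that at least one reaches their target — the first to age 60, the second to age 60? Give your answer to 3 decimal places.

p₁ = l_60/l_50 = 579,182/620,245 = 0.933796; p₂ = l_60/l_45 = 579,182/645,517 = 0.897237.
P(at least one) = 1 − (1−p₁)(1−p₂) = 1 − 0.066204 × 0.102763 = 0.993197.

0.993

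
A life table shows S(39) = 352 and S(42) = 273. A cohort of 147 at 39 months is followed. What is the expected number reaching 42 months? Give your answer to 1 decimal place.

114.0

The relevant probability is 273/352 = 0.775568.
Expected number = 147 × 0.775568 = 114.0.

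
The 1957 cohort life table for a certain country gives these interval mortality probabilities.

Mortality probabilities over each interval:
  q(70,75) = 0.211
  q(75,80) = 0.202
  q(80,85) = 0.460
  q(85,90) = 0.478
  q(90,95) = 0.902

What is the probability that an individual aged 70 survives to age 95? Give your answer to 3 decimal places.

0.017

Chaining the interval survival probabilities: (1 − 0.211) × (1 − 0.202) × (1 − 0.460) × (1 − 0.478) × (1 − 0.902).
= 0.789 × 0.798 × 0.540 × 0.522 × 0.098 = 0.017393.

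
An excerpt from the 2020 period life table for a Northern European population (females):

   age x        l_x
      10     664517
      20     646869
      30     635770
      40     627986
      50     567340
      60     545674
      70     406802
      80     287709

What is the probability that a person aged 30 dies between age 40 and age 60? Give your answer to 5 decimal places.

We want 10|20q30 = (l_40 − l_60)/l_30.
This is the probability of reaching 40 but not 60, conditional on being alive at 30: (l_40 − l_60) / l_30.
= (627986 − 545674) / 635770 = 82312 / 635770 = 0.129468.

0.12947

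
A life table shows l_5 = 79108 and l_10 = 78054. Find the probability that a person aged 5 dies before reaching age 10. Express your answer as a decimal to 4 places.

P(die before 10 | alive at 5) = 1 − l_10/l_5 = 1 − 78054/79108 = (1054)/79108 = 0.013324.

0.0133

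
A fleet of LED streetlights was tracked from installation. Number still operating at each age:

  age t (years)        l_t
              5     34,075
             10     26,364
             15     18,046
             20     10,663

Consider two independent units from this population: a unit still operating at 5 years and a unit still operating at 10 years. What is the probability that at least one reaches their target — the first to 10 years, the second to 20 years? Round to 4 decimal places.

p₁ = l_10/l_5 = 26,364/34,075 = 0.773705; p₂ = l_20/l_10 = 10,663/26,364 = 0.404453.
P(at least one) = 1 − (1−p₁)(1−p₂) = 1 − 0.226295 × 0.595547 = 0.865231.

0.8652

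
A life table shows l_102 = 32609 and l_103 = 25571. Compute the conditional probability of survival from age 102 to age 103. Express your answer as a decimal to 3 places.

0.784

The conditional survival probability is l_103/l_102 = 25571/32609 = 0.784170.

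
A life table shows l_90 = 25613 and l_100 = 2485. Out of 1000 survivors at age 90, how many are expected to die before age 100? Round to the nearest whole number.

903

The relevant probability is 1 − 2485/25613 = 0.902979.
Expected number = 1000 × 0.902979 = 903.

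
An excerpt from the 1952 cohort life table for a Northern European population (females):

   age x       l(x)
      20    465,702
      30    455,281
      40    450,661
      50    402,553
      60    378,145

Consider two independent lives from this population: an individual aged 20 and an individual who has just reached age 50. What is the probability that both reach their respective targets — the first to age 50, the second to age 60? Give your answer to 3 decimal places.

p₁ = l(50)/l(20) = 402,553/465,702 = 0.864400; p₂ = l(60)/l(50) = 378,145/402,553 = 0.939367.
P(both) = p₁ × p₂ = 0.864400 × 0.939367 = 0.811989.

0.812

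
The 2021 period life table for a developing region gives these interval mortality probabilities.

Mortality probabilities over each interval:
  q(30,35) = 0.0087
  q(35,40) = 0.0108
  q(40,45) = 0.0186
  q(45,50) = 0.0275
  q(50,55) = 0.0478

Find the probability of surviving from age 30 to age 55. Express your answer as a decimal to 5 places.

0.89115

Survival from 30 to 55 is the product of surviving each interval: (1 − 0.0087) × (1 − 0.0108) × (1 − 0.0186) × (1 − 0.0275) × (1 − 0.0478).
= 0.9913 × 0.9892 × 0.9814 × 0.9725 × 0.9522 = 0.891155.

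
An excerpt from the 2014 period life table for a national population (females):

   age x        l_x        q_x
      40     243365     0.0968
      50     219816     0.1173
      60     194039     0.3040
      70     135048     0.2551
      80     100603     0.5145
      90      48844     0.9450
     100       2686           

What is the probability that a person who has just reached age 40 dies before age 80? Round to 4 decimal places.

P(die before 80 | alive at 40) = 1 − l_80/l_40 = 1 − 100603/243365 = (142762)/243365 = 0.586617.

0.5866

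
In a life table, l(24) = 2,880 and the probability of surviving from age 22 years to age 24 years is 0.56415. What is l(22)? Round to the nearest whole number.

5105

l(22) = l(24) / p = 2,880 / 0.56415 = 5105.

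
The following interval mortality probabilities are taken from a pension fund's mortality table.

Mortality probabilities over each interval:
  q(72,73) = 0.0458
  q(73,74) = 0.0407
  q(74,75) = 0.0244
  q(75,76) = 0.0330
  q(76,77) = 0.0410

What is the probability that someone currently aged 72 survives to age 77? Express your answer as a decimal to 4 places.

Survival from 72 to 77 is the product of surviving each interval: (1 − 0.0458) × (1 − 0.0407) × (1 − 0.0244) × (1 − 0.0330) × (1 − 0.0410).
= 0.9542 × 0.9593 × 0.9756 × 0.9670 × 0.9590 = 0.828153.

0.8282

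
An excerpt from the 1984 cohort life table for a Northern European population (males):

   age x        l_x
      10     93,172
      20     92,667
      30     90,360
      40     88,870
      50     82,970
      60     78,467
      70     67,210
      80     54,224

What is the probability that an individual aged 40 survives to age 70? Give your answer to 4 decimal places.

We want 30p40 = l_70/l_40.
The conditional survival probability is l_70/l_40 = 67,210/88,870 = 0.756273.

0.7563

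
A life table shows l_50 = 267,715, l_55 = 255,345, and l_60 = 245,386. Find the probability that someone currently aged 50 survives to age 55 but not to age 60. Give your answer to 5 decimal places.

0.03720

We want 5|5q50 = (l_55 − l_60)/l_50.
This is the probability of reaching 55 but not 60, conditional on being alive at 50: (l_55 − l_60) / l_50.
= (255,345 − 245,386) / 267,715 = 9,959 / 267,715 = 0.037200.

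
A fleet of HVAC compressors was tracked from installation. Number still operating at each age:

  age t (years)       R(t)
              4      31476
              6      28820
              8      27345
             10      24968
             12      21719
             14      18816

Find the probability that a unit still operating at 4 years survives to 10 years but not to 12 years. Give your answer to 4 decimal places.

0.1032

This is the probability of reaching 10 but not 12, conditional on being operational at 4: (R(10) − R(12)) / R(4).
= (24968 − 21719) / 31476 = 3249 / 31476 = 0.103222.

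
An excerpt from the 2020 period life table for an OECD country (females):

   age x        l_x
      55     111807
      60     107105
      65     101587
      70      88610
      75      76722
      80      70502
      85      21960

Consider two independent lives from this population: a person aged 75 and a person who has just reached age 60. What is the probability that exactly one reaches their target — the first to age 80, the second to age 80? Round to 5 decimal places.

0.36741

p₁ = l_80/l_75 = 70502/76722 = 0.918928; p₂ = l_80/l_60 = 70502/107105 = 0.658251.
P(exactly one) = p₁(1−p₂) + (1−p₁)p₂ = 0.314043 + 0.053366 = 0.367408.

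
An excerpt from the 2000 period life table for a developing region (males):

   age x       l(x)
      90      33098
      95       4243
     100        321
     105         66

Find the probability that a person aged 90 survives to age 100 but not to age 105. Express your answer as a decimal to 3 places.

This is the probability of reaching 100 but not 105, conditional on being alive at 90: (l(100) − l(105)) / l(90).
= (321 − 66) / 33098 = 255 / 33098 = 0.007704.

0.008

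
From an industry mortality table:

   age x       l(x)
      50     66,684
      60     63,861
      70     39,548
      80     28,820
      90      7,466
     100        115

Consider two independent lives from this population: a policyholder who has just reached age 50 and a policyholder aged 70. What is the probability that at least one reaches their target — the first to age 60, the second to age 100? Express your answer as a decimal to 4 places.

0.9578

p₁ = l(60)/l(50) = 63,861/66,684 = 0.957666; p₂ = l(100)/l(70) = 115/39,548 = 0.002908.
P(at least one) = 1 − (1−p₁)(1−p₂) = 1 − 0.042334 × 0.997092 = 0.957789.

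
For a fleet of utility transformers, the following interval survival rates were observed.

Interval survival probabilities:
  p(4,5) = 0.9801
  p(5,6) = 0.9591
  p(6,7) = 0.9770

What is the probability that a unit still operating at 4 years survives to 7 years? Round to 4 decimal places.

0.9184

P(survive 4→7) = 0.9801 × 0.9591 × 0.9770.
= 0.918394.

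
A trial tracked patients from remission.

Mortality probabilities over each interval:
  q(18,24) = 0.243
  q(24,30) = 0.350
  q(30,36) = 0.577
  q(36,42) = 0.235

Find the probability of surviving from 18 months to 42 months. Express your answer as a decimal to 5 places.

0.15922

Survival from 18 to 42 is the product of surviving each interval: (1 − 0.243) × (1 − 0.350) × (1 − 0.577) × (1 − 0.235).
= 0.757 × 0.650 × 0.423 × 0.765 = 0.159225.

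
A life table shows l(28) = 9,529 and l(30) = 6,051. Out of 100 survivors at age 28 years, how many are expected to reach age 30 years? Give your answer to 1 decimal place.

63.5

The relevant probability is 6,051/9,529 = 0.635009.
Expected number = 100 × 0.635009 = 63.5.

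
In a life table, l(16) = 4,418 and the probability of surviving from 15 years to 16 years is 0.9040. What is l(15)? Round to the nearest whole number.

4887

l(15) = l(16) / p = 4,418 / 0.9040 = 4887.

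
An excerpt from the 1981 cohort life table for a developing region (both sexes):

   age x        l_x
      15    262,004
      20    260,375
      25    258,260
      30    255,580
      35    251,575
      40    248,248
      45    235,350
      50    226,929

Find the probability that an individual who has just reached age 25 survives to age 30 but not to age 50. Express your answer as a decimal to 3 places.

We want 5|20q25 = (l_30 − l_50)/l_25.
This is the probability of reaching 30 but not 50, conditional on being alive at 25: (l_30 − l_50) / l_25.
= (255,580 − 226,929) / 258,260 = 28,651 / 258,260 = 0.110939.

0.111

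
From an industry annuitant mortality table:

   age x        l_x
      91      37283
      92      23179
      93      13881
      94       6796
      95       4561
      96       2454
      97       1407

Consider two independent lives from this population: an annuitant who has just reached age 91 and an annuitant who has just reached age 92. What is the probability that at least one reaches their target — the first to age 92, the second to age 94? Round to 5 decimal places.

0.73262

p₁ = l_92/l_91 = 23179/37283 = 0.621704; p₂ = l_94/l_92 = 6796/23179 = 0.293196.
P(at least one) = 1 − (1−p₁)(1−p₂) = 1 − 0.378296 × 0.706804 = 0.732619.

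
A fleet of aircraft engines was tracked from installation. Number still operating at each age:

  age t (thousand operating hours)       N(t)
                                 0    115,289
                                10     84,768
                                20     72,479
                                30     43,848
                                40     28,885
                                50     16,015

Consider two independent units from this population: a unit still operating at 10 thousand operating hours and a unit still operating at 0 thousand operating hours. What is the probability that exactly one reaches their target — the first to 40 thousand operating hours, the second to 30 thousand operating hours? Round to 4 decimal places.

p₁ = N(40)/N(10) = 28,885/84,768 = 0.340754; p₂ = N(30)/N(0) = 43,848/115,289 = 0.380331.
P(exactly one) = p₁(1−p₂) + (1−p₁)p₂ = 0.211155 + 0.250732 = 0.461886.

0.4619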